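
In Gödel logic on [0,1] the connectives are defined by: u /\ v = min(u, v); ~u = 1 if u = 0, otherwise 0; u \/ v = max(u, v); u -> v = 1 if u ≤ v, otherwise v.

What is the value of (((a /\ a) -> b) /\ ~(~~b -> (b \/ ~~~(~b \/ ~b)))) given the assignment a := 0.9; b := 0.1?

0.00

(a /\ a) = min(0.9, 0.9) = 0.9
((a /\ a) -> b): 0.9 > 0.1, so result = 0.1
~b: Gödel ¬ of 0.1 = 0 (operand ≠ 0)
~~b: Gödel ¬ of 0 = 1 (operand is 0)
~b: Gödel ¬ of 0.1 = 0 (operand ≠ 0)
~b: Gödel ¬ of 0.1 = 0 (operand ≠ 0)
(~b \/ ~b) = max(0, 0) = 0
~(~b \/ ~b): Gödel ¬ of 0 = 1 (operand is 0)
~~(~b \/ ~b): Gödel ¬ of 1 = 0 (operand ≠ 0)
~~~(~b \/ ~b): Gödel ¬ of 0 = 1 (operand is 0)
(b \/ ~~~(~b \/ ~b)) = max(0.1, 1) = 1
(~~b -> (b \/ ~~~(~b \/ ~b))): 1 ≤ 1, so result = 1
~(~~b -> (b \/ ~~~(~b \/ ~b))): Gödel ¬ of 1 = 0 (operand ≠ 0)
(((a /\ a) -> b) /\ ~(~~b -> (b \/ ~~~(~b \/ ~b)))) = min(0.1, 0) = 0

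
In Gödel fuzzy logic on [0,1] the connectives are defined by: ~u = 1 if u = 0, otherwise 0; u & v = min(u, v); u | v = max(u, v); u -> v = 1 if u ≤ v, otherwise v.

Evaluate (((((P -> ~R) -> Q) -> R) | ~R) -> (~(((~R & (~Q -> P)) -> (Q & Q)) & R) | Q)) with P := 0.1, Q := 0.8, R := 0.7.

1.00

~R: Gödel ¬ of 0.7 = 0 (operand ≠ 0)
(P -> ~R): 0.1 > 0, so result = 0
((P -> ~R) -> Q): 0 ≤ 0.8, so result = 1
(((P -> ~R) -> Q) -> R): 1 > 0.7, so result = 0.7
~R: Gödel ¬ of 0.7 = 0 (operand ≠ 0)
((((P -> ~R) -> Q) -> R) | ~R) = max(0.7, 0) = 0.7
~R: Gödel ¬ of 0.7 = 0 (operand ≠ 0)
~Q: Gödel ¬ of 0.8 = 0 (operand ≠ 0)
(~Q -> P): 0 ≤ 0.1, so result = 1
(~R & (~Q -> P)) = min(0, 1) = 0
(Q & Q) = min(0.8, 0.8) = 0.8
((~R & (~Q -> P)) -> (Q & Q)): 0 ≤ 0.8, so result = 1
(((~R & (~Q -> P)) -> (Q & Q)) & R) = min(1, 0.7) = 0.7
~(((~R & (~Q -> P)) -> (Q & Q)) & R): Gödel ¬ of 0.7 = 0 (operand ≠ 0)
(~(((~R & (~Q -> P)) -> (Q & Q)) & R) | Q) = max(0, 0.8) = 0.8
(((((P -> ~R) -> Q) -> R) | ~R) -> (~(((~R & (~Q -> P)) -> (Q & Q)) & R) | Q)): 0.7 ≤ 0.8, so result = 1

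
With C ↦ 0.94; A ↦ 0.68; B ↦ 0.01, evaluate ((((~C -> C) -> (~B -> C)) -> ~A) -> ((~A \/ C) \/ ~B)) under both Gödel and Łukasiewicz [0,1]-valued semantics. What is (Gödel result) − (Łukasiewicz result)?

0.00

Gödel evaluation:
  ~C: Gödel ¬ of 0.94 = 0 (operand ≠ 0)
  (~C -> C): 0 ≤ 0.94, so result = 1
  ~B: Gödel ¬ of 0.01 = 0 (operand ≠ 0)
  (~B -> C): 0 ≤ 0.94, so result = 1
  ((~C -> C) -> (~B -> C)): 1 ≤ 1, so result = 1
  ~A: Gödel ¬ of 0.68 = 0 (operand ≠ 0)
  (((~C -> C) -> (~B -> C)) -> ~A): 1 > 0, so result = 0
  ~A: Gödel ¬ of 0.68 = 0 (operand ≠ 0)
  (~A \/ C) = max(0, 0.94) = 0.94
  ~B: Gödel ¬ of 0.01 = 0 (operand ≠ 0)
  ((~A \/ C) \/ ~B) = max(0.94, 0) = 0.94
  ((((~C -> C) -> (~B -> C)) -> ~A) -> ((~A \/ C) \/ ~B)): 0 ≤ 0.94, so result = 1
  Gödel value = 1
Łukasiewicz evaluation:
  ~C: Łukasiewicz ¬ gives 1 − 0.94 = 0.06
  (~C -> C): min(1, 1 − 0.06 + 0.94) = 1
  ~B: Łukasiewicz ¬ gives 1 − 0.01 = 0.99
  (~B -> C): min(1, 1 − 0.99 + 0.94) = 0.95
  ((~C -> C) -> (~B -> C)): min(1, 1 − 1 + 0.95) = 0.95
  ~A: Łukasiewicz ¬ gives 1 − 0.68 = 0.32
  (((~C -> C) -> (~B -> C)) -> ~A): min(1, 1 − 0.95 + 0.32) = 0.37
  ~A: Łukasiewicz ¬ gives 1 − 0.68 = 0.32
  (~A \/ C) = max(0.32, 0.94) = 0.94
  ~B: Łukasiewicz ¬ gives 1 − 0.01 = 0.99
  ((~A \/ C) \/ ~B) = max(0.94, 0.99) = 0.99
  ((((~C -> C) -> (~B -> C)) -> ~A) -> ((~A \/ C) \/ ~B)): min(1, 1 − 0.37 + 0.99) = 1
  Łukasiewicz value = 1
Difference: 1 − 1 = 0.00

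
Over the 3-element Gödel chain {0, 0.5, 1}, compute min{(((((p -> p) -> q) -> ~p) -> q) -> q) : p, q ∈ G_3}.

The minimum is attained at p = 0.5, q = 0.5:
  (p -> p): 0.5 ≤ 0.5, so result = 1
  ((p -> p) -> q): 1 > 0.5, so result = 0.5
  ~p: Gödel ¬ of 0.5 = 0 (operand ≠ 0)
  (((p -> p) -> q) -> ~p): 0.5 > 0, so result = 0
  ((((p -> p) -> q) -> ~p) -> q): 0 ≤ 0.5, so result = 1
  (((((p -> p) -> q) -> ~p) -> q) -> q): 1 > 0.5, so result = 0.5
Checking all 9 assignments confirms none give a value below 0.50.

0.50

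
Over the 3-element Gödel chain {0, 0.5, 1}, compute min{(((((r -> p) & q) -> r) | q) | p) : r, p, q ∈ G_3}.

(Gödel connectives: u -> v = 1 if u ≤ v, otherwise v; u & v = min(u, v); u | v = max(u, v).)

The minimum is attained at r = 0, p = 0, q = 0.5:
  (r -> p): 0 ≤ 0, so result = 1
  ((r -> p) & q) = min(1, 0.5) = 0.5
  (((r -> p) & q) -> r): 0.5 > 0, so result = 0
  ((((r -> p) & q) -> r) | q) = max(0, 0.5) = 0.5
  (((((r -> p) & q) -> r) | q) | p) = max(0.5, 0) = 0.5
Checking all 27 assignments confirms none give a value below 0.50.

0.50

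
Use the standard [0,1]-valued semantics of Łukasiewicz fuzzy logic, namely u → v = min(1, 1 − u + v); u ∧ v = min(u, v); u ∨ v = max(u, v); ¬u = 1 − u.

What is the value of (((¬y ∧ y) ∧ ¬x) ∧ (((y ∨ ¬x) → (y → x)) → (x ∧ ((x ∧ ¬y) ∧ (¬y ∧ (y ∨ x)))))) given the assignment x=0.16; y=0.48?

0.32

¬y: Łukasiewicz ¬ gives 1 − 0.48 = 0.52
(¬y ∧ y) = min(0.52, 0.48) = 0.48
¬x: Łukasiewicz ¬ gives 1 − 0.16 = 0.84
((¬y ∧ y) ∧ ¬x) = min(0.48, 0.84) = 0.48
¬x: Łukasiewicz ¬ gives 1 − 0.16 = 0.84
(y ∨ ¬x) = max(0.48, 0.84) = 0.84
(y → x): min(1, 1 − 0.48 + 0.16) = 0.68
((y ∨ ¬x) → (y → x)): min(1, 1 − 0.84 + 0.68) = 0.84
¬y: Łukasiewicz ¬ gives 1 − 0.48 = 0.52
(x ∧ ¬y) = min(0.16, 0.52) = 0.16
¬y: Łukasiewicz ¬ gives 1 − 0.48 = 0.52
(y ∨ x) = max(0.48, 0.16) = 0.48
(¬y ∧ (y ∨ x)) = min(0.52, 0.48) = 0.48
((x ∧ ¬y) ∧ (¬y ∧ (y ∨ x))) = min(0.16, 0.48) = 0.16
(x ∧ ((x ∧ ¬y) ∧ (¬y ∧ (y ∨ x)))) = min(0.16, 0.16) = 0.16
(((y ∨ ¬x) → (y → x)) → (x ∧ ((x ∧ ¬y) ∧ (¬y ∧ (y ∨ x))))): min(1, 1 − 0.84 + 0.16) = 0.32
(((¬y ∧ y) ∧ ¬x) ∧ (((y ∨ ¬x) → (y → x)) → (x ∧ ((x ∧ ¬y) ∧ (¬y ∧ (y ∨ x)))))) = min(0.48, 0.32) = 0.32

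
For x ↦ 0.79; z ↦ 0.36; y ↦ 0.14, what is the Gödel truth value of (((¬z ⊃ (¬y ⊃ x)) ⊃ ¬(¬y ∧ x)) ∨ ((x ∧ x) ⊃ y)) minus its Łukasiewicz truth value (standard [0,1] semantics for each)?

Gödel evaluation:
  ¬z: Gödel ¬ of 0.36 = 0 (operand ≠ 0)
  ¬y: Gödel ¬ of 0.14 = 0 (operand ≠ 0)
  (¬y ⊃ x): 0 ≤ 0.79, so result = 1
  (¬z ⊃ (¬y ⊃ x)): 0 ≤ 1, so result = 1
  ¬y: Gödel ¬ of 0.14 = 0 (operand ≠ 0)
  (¬y ∧ x) = min(0, 0.79) = 0
  ¬(¬y ∧ x): Gödel ¬ of 0 = 1 (operand is 0)
  ((¬z ⊃ (¬y ⊃ x)) ⊃ ¬(¬y ∧ x)): 1 ≤ 1, so result = 1
  (x ∧ x) = min(0.79, 0.79) = 0.79
  ((x ∧ x) ⊃ y): 0.79 > 0.14, so result = 0.14
  (((¬z ⊃ (¬y ⊃ x)) ⊃ ¬(¬y ∧ x)) ∨ ((x ∧ x) ⊃ y)) = max(1, 0.14) = 1
  Gödel value = 1
Łukasiewicz evaluation:
  ¬z: Łukasiewicz ¬ gives 1 − 0.36 = 0.64
  ¬y: Łukasiewicz ¬ gives 1 − 0.14 = 0.86
  (¬y ⊃ x): min(1, 1 − 0.86 + 0.79) = 0.93
  (¬z ⊃ (¬y ⊃ x)): min(1, 1 − 0.64 + 0.93) = 1
  ¬y: Łukasiewicz ¬ gives 1 − 0.14 = 0.86
  (¬y ∧ x) = min(0.86, 0.79) = 0.79
  ¬(¬y ∧ x): Łukasiewicz ¬ gives 1 − 0.79 = 0.21
  ((¬z ⊃ (¬y ⊃ x)) ⊃ ¬(¬y ∧ x)): min(1, 1 − 1 + 0.21) = 0.21
  (x ∧ x) = min(0.79, 0.79) = 0.79
  ((x ∧ x) ⊃ y): min(1, 1 − 0.79 + 0.14) = 0.35
  (((¬z ⊃ (¬y ⊃ x)) ⊃ ¬(¬y ∧ x)) ∨ ((x ∧ x) ⊃ y)) = max(0.21, 0.35) = 0.35
  Łukasiewicz value = 0.35
Difference: 1 − 0.35 = 0.65

0.65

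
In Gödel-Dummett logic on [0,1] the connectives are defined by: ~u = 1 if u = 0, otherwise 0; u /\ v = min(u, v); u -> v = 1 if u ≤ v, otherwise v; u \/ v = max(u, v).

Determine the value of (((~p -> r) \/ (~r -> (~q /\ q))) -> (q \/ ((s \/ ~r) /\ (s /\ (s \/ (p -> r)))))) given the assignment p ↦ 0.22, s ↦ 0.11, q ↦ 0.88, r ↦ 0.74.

~p: Gödel ¬ of 0.22 = 0 (operand ≠ 0)
(~p -> r): 0 ≤ 0.74, so result = 1
~r: Gödel ¬ of 0.74 = 0 (operand ≠ 0)
~q: Gödel ¬ of 0.88 = 0 (operand ≠ 0)
(~q /\ q) = min(0, 0.88) = 0
(~r -> (~q /\ q)): 0 ≤ 0, so result = 1
((~p -> r) \/ (~r -> (~q /\ q))) = max(1, 1) = 1
~r: Gödel ¬ of 0.74 = 0 (operand ≠ 0)
(s \/ ~r) = max(0.11, 0) = 0.11
(p -> r): 0.22 ≤ 0.74, so result = 1
(s \/ (p -> r)) = max(0.11, 1) = 1
(s /\ (s \/ (p -> r))) = min(0.11, 1) = 0.11
((s \/ ~r) /\ (s /\ (s \/ (p -> r)))) = min(0.11, 0.11) = 0.11
(q \/ ((s \/ ~r) /\ (s /\ (s \/ (p -> r))))) = max(0.88, 0.11) = 0.88
(((~p -> r) \/ (~r -> (~q /\ q))) -> (q \/ ((s \/ ~r) /\ (s /\ (s \/ (p -> r)))))): 1 > 0.88, so result = 0.88

0.88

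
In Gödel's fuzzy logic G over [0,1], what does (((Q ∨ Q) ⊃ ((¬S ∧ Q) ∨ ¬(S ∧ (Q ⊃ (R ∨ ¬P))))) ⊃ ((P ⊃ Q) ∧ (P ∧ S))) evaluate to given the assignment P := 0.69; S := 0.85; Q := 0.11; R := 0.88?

(Q ∨ Q) = max(0.11, 0.11) = 0.11
¬S: Gödel ¬ of 0.85 = 0 (operand ≠ 0)
(¬S ∧ Q) = min(0, 0.11) = 0
¬P: Gödel ¬ of 0.69 = 0 (operand ≠ 0)
(R ∨ ¬P) = max(0.88, 0) = 0.88
(Q ⊃ (R ∨ ¬P)): 0.11 ≤ 0.88, so result = 1
(S ∧ (Q ⊃ (R ∨ ¬P))) = min(0.85, 1) = 0.85
¬(S ∧ (Q ⊃ (R ∨ ¬P))): Gödel ¬ of 0.85 = 0 (operand ≠ 0)
((¬S ∧ Q) ∨ ¬(S ∧ (Q ⊃ (R ∨ ¬P)))) = max(0, 0) = 0
((Q ∨ Q) ⊃ ((¬S ∧ Q) ∨ ¬(S ∧ (Q ⊃ (R ∨ ¬P))))): 0.11 > 0, so result = 0
(P ⊃ Q): 0.69 > 0.11, so result = 0.11
(P ∧ S) = min(0.69, 0.85) = 0.69
((P ⊃ Q) ∧ (P ∧ S)) = min(0.11, 0.69) = 0.11
(((Q ∨ Q) ⊃ ((¬S ∧ Q) ∨ ¬(S ∧ (Q ⊃ (R ∨ ¬P))))) ⊃ ((P ⊃ Q) ∧ (P ∧ S))): 0 ≤ 0.11, so result = 1

1.00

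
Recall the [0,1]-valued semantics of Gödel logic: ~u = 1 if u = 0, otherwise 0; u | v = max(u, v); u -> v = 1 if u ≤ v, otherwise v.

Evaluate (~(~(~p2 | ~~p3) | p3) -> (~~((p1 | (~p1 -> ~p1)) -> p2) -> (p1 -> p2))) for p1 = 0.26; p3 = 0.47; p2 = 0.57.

1.00

~p2: Gödel ¬ of 0.57 = 0 (operand ≠ 0)
~p3: Gödel ¬ of 0.47 = 0 (operand ≠ 0)
~~p3: Gödel ¬ of 0 = 1 (operand is 0)
(~p2 | ~~p3) = max(0, 1) = 1
~(~p2 | ~~p3): Gödel ¬ of 1 = 0 (operand ≠ 0)
(~(~p2 | ~~p3) | p3) = max(0, 0.47) = 0.47
~(~(~p2 | ~~p3) | p3): Gödel ¬ of 0.47 = 0 (operand ≠ 0)
~p1: Gödel ¬ of 0.26 = 0 (operand ≠ 0)
~p1: Gödel ¬ of 0.26 = 0 (operand ≠ 0)
(~p1 -> ~p1): 0 ≤ 0, so result = 1
(p1 | (~p1 -> ~p1)) = max(0.26, 1) = 1
((p1 | (~p1 -> ~p1)) -> p2): 1 > 0.57, so result = 0.57
~((p1 | (~p1 -> ~p1)) -> p2): Gödel ¬ of 0.57 = 0 (operand ≠ 0)
~~((p1 | (~p1 -> ~p1)) -> p2): Gödel ¬ of 0 = 1 (operand is 0)
(p1 -> p2): 0.26 ≤ 0.57, so result = 1
(~~((p1 | (~p1 -> ~p1)) -> p2) -> (p1 -> p2)): 1 ≤ 1, so result = 1
(~(~(~p2 | ~~p3) | p3) -> (~~((p1 | (~p1 -> ~p1)) -> p2) -> (p1 -> p2))): 0 ≤ 1, so result = 1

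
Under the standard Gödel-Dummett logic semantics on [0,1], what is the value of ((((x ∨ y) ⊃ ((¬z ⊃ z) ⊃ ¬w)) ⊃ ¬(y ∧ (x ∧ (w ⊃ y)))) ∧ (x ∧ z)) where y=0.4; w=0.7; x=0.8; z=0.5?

0.50

(x ∨ y) = max(0.8, 0.4) = 0.8
¬z: Gödel ¬ of 0.5 = 0 (operand ≠ 0)
(¬z ⊃ z): 0 ≤ 0.5, so result = 1
¬w: Gödel ¬ of 0.7 = 0 (operand ≠ 0)
((¬z ⊃ z) ⊃ ¬w): 1 > 0, so result = 0
((x ∨ y) ⊃ ((¬z ⊃ z) ⊃ ¬w)): 0.8 > 0, so result = 0
(w ⊃ y): 0.7 > 0.4, so result = 0.4
(x ∧ (w ⊃ y)) = min(0.8, 0.4) = 0.4
(y ∧ (x ∧ (w ⊃ y))) = min(0.4, 0.4) = 0.4
¬(y ∧ (x ∧ (w ⊃ y))): Gödel ¬ of 0.4 = 0 (operand ≠ 0)
(((x ∨ y) ⊃ ((¬z ⊃ z) ⊃ ¬w)) ⊃ ¬(y ∧ (x ∧ (w ⊃ y)))): 0 ≤ 0, so result = 1
(x ∧ z) = min(0.8, 0.5) = 0.5
((((x ∨ y) ⊃ ((¬z ⊃ z) ⊃ ¬w)) ⊃ ¬(y ∧ (x ∧ (w ⊃ y)))) ∧ (x ∧ z)) = min(1, 0.5) = 0.5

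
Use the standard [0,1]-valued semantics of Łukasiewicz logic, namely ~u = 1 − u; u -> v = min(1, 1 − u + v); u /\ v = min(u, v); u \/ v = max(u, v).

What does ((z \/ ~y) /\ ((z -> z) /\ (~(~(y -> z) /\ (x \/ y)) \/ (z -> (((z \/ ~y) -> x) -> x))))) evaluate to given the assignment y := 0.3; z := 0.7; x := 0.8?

~y: Łukasiewicz ¬ gives 1 − 0.3 = 0.7
(z \/ ~y) = max(0.7, 0.7) = 0.7
(z -> z): min(1, 1 − 0.7 + 0.7) = 1
(y -> z): min(1, 1 − 0.3 + 0.7) = 1
~(y -> z): Łukasiewicz ¬ gives 1 − 1 = 0
(x \/ y) = max(0.8, 0.3) = 0.8
(~(y -> z) /\ (x \/ y)) = min(0, 0.8) = 0
~(~(y -> z) /\ (x \/ y)): Łukasiewicz ¬ gives 1 − 0 = 1
~y: Łukasiewicz ¬ gives 1 − 0.3 = 0.7
(z \/ ~y) = max(0.7, 0.7) = 0.7
((z \/ ~y) -> x): min(1, 1 − 0.7 + 0.8) = 1
(((z \/ ~y) -> x) -> x): min(1, 1 − 1 + 0.8) = 0.8
(z -> (((z \/ ~y) -> x) -> x)): min(1, 1 − 0.7 + 0.8) = 1
(~(~(y -> z) /\ (x \/ y)) \/ (z -> (((z \/ ~y) -> x) -> x))) = max(1, 1) = 1
((z -> z) /\ (~(~(y -> z) /\ (x \/ y)) \/ (z -> (((z \/ ~y) -> x) -> x)))) = min(1, 1) = 1
((z \/ ~y) /\ ((z -> z) /\ (~(~(y -> z) /\ (x \/ y)) \/ (z -> (((z \/ ~y) -> x) -> x))))) = min(0.7, 1) = 0.7

0.70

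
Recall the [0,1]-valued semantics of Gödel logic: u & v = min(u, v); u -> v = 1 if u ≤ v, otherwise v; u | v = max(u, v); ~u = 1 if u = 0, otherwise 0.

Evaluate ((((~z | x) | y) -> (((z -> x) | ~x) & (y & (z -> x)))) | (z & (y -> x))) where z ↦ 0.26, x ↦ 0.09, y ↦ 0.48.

~z: Gödel ¬ of 0.26 = 0 (operand ≠ 0)
(~z | x) = max(0, 0.09) = 0.09
((~z | x) | y) = max(0.09, 0.48) = 0.48
(z -> x): 0.26 > 0.09, so result = 0.09
~x: Gödel ¬ of 0.09 = 0 (operand ≠ 0)
((z -> x) | ~x) = max(0.09, 0) = 0.09
(z -> x): 0.26 > 0.09, so result = 0.09
(y & (z -> x)) = min(0.48, 0.09) = 0.09
(((z -> x) | ~x) & (y & (z -> x))) = min(0.09, 0.09) = 0.09
(((~z | x) | y) -> (((z -> x) | ~x) & (y & (z -> x)))): 0.48 > 0.09, so result = 0.09
(y -> x): 0.48 > 0.09, so result = 0.09
(z & (y -> x)) = min(0.26, 0.09) = 0.09
((((~z | x) | y) -> (((z -> x) | ~x) & (y & (z -> x)))) | (z & (y -> x))) = max(0.09, 0.09) = 0.09

0.09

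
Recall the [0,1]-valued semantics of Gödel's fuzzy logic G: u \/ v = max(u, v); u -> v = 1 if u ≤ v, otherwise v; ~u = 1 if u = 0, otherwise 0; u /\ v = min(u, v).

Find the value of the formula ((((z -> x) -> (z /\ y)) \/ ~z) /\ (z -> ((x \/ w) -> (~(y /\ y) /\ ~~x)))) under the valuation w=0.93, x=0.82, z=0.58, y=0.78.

0.00

(z -> x): 0.58 ≤ 0.82, so result = 1
(z /\ y) = min(0.58, 0.78) = 0.58
((z -> x) -> (z /\ y)): 1 > 0.58, so result = 0.58
~z: Gödel ¬ of 0.58 = 0 (operand ≠ 0)
(((z -> x) -> (z /\ y)) \/ ~z) = max(0.58, 0) = 0.58
(x \/ w) = max(0.82, 0.93) = 0.93
(y /\ y) = min(0.78, 0.78) = 0.78
~(y /\ y): Gödel ¬ of 0.78 = 0 (operand ≠ 0)
~x: Gödel ¬ of 0.82 = 0 (operand ≠ 0)
~~x: Gödel ¬ of 0 = 1 (operand is 0)
(~(y /\ y) /\ ~~x) = min(0, 1) = 0
((x \/ w) -> (~(y /\ y) /\ ~~x)): 0.93 > 0, so result = 0
(z -> ((x \/ w) -> (~(y /\ y) /\ ~~x))): 0.58 > 0, so result = 0
((((z -> x) -> (z /\ y)) \/ ~z) /\ (z -> ((x \/ w) -> (~(y /\ y) /\ ~~x)))) = min(0.58, 0) = 0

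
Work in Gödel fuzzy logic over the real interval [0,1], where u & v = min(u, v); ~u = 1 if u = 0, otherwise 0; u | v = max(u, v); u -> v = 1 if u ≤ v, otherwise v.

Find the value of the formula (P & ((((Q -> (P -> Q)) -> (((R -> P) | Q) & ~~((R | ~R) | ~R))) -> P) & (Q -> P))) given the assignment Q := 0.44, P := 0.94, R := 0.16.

0.94

(P -> Q): 0.94 > 0.44, so result = 0.44
(Q -> (P -> Q)): 0.44 ≤ 0.44, so result = 1
(R -> P): 0.16 ≤ 0.94, so result = 1
((R -> P) | Q) = max(1, 0.44) = 1
~R: Gödel ¬ of 0.16 = 0 (operand ≠ 0)
(R | ~R) = max(0.16, 0) = 0.16
~R: Gödel ¬ of 0.16 = 0 (operand ≠ 0)
((R | ~R) | ~R) = max(0.16, 0) = 0.16
~((R | ~R) | ~R): Gödel ¬ of 0.16 = 0 (operand ≠ 0)
~~((R | ~R) | ~R): Gödel ¬ of 0 = 1 (operand is 0)
(((R -> P) | Q) & ~~((R | ~R) | ~R)) = min(1, 1) = 1
((Q -> (P -> Q)) -> (((R -> P) | Q) & ~~((R | ~R) | ~R))): 1 ≤ 1, so result = 1
(((Q -> (P -> Q)) -> (((R -> P) | Q) & ~~((R | ~R) | ~R))) -> P): 1 > 0.94, so result = 0.94
(Q -> P): 0.44 ≤ 0.94, so result = 1
((((Q -> (P -> Q)) -> (((R -> P) | Q) & ~~((R | ~R) | ~R))) -> P) & (Q -> P)) = min(0.94, 1) = 0.94
(P & ((((Q -> (P -> Q)) -> (((R -> P) | Q) & ~~((R | ~R) | ~R))) -> P) & (Q -> P))) = min(0.94, 0.94) = 0.94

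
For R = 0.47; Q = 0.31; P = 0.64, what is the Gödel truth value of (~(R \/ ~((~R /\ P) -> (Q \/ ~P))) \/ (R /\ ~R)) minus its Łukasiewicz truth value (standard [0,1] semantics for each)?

Gödel evaluation:
  ~R: Gödel ¬ of 0.47 = 0 (operand ≠ 0)
  (~R /\ P) = min(0, 0.64) = 0
  ~P: Gödel ¬ of 0.64 = 0 (operand ≠ 0)
  (Q \/ ~P) = max(0.31, 0) = 0.31
  ((~R /\ P) -> (Q \/ ~P)): 0 ≤ 0.31, so result = 1
  ~((~R /\ P) -> (Q \/ ~P)): Gödel ¬ of 1 = 0 (operand ≠ 0)
  (R \/ ~((~R /\ P) -> (Q \/ ~P))) = max(0.47, 0) = 0.47
  ~(R \/ ~((~R /\ P) -> (Q \/ ~P))): Gödel ¬ of 0.47 = 0 (operand ≠ 0)
  ~R: Gödel ¬ of 0.47 = 0 (operand ≠ 0)
  (R /\ ~R) = min(0.47, 0) = 0
  (~(R \/ ~((~R /\ P) -> (Q \/ ~P))) \/ (R /\ ~R)) = max(0, 0) = 0
  Gödel value = 0
Łukasiewicz evaluation:
  ~R: Łukasiewicz ¬ gives 1 − 0.47 = 0.53
  (~R /\ P) = min(0.53, 0.64) = 0.53
  ~P: Łukasiewicz ¬ gives 1 − 0.64 = 0.36
  (Q \/ ~P) = max(0.31, 0.36) = 0.36
  ((~R /\ P) -> (Q \/ ~P)): min(1, 1 − 0.53 + 0.36) = 0.83
  ~((~R /\ P) -> (Q \/ ~P)): Łukasiewicz ¬ gives 1 − 0.83 = 0.17
  (R \/ ~((~R /\ P) -> (Q \/ ~P))) = max(0.47, 0.17) = 0.47
  ~(R \/ ~((~R /\ P) -> (Q \/ ~P))): Łukasiewicz ¬ gives 1 − 0.47 = 0.53
  ~R: Łukasiewicz ¬ gives 1 − 0.47 = 0.53
  (R /\ ~R) = min(0.47, 0.53) = 0.47
  (~(R \/ ~((~R /\ P) -> (Q \/ ~P))) \/ (R /\ ~R)) = max(0.53, 0.47) = 0.53
  Łukasiewicz value = 0.53
Difference: 0 − 0.53 = -0.53

-0.53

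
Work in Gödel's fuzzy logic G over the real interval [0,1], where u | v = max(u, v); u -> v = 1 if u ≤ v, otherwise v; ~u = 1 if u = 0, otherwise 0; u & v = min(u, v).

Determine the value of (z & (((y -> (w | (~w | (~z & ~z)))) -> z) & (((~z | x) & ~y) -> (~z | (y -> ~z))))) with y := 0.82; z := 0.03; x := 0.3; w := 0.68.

0.03

~w: Gödel ¬ of 0.68 = 0 (operand ≠ 0)
~z: Gödel ¬ of 0.03 = 0 (operand ≠ 0)
~z: Gödel ¬ of 0.03 = 0 (operand ≠ 0)
(~z & ~z) = min(0, 0) = 0
(~w | (~z & ~z)) = max(0, 0) = 0
(w | (~w | (~z & ~z))) = max(0.68, 0) = 0.68
(y -> (w | (~w | (~z & ~z)))): 0.82 > 0.68, so result = 0.68
((y -> (w | (~w | (~z & ~z)))) -> z): 0.68 > 0.03, so result = 0.03
~z: Gödel ¬ of 0.03 = 0 (operand ≠ 0)
(~z | x) = max(0, 0.3) = 0.3
~y: Gödel ¬ of 0.82 = 0 (operand ≠ 0)
((~z | x) & ~y) = min(0.3, 0) = 0
~z: Gödel ¬ of 0.03 = 0 (operand ≠ 0)
~z: Gödel ¬ of 0.03 = 0 (operand ≠ 0)
(y -> ~z): 0.82 > 0, so result = 0
(~z | (y -> ~z)) = max(0, 0) = 0
(((~z | x) & ~y) -> (~z | (y -> ~z))): 0 ≤ 0, so result = 1
(((y -> (w | (~w | (~z & ~z)))) -> z) & (((~z | x) & ~y) -> (~z | (y -> ~z)))) = min(0.03, 1) = 0.03
(z & (((y -> (w | (~w | (~z & ~z)))) -> z) & (((~z | x) & ~y) -> (~z | (y -> ~z))))) = min(0.03, 0.03) = 0.03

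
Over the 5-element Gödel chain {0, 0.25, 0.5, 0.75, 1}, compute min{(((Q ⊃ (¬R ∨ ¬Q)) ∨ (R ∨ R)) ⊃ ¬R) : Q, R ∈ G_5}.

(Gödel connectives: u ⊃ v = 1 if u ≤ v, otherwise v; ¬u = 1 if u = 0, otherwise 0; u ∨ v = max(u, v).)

0.00

The minimum is attained at Q = 0, R = 0.25:
  ¬R: Gödel ¬ of 0.25 = 0 (operand ≠ 0)
  ¬Q: Gödel ¬ of 0 = 1 (operand is 0)
  (¬R ∨ ¬Q) = max(0, 1) = 1
  (Q ⊃ (¬R ∨ ¬Q)): 0 ≤ 1, so result = 1
  (R ∨ R) = max(0.25, 0.25) = 0.25
  ((Q ⊃ (¬R ∨ ¬Q)) ∨ (R ∨ R)) = max(1, 0.25) = 1
  ¬R: Gödel ¬ of 0.25 = 0 (operand ≠ 0)
  (((Q ⊃ (¬R ∨ ¬Q)) ∨ (R ∨ R)) ⊃ ¬R): 1 > 0, so result = 0
Checking all 25 assignments confirms none give a value below 0.00.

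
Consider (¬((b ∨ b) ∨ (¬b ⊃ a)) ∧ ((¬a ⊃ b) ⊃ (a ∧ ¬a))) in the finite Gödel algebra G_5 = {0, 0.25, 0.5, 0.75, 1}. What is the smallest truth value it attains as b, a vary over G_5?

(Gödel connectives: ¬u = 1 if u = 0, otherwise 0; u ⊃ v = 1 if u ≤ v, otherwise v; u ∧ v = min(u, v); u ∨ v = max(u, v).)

The minimum is attained at b = 0, a = 0.25:
  (b ∨ b) = max(0, 0) = 0
  ¬b: Gödel ¬ of 0 = 1 (operand is 0)
  (¬b ⊃ a): 1 > 0.25, so result = 0.25
  ((b ∨ b) ∨ (¬b ⊃ a)) = max(0, 0.25) = 0.25
  ¬((b ∨ b) ∨ (¬b ⊃ a)): Gödel ¬ of 0.25 = 0 (operand ≠ 0)
  ¬a: Gödel ¬ of 0.25 = 0 (operand ≠ 0)
  (¬a ⊃ b): 0 ≤ 0, so result = 1
  ¬a: Gödel ¬ of 0.25 = 0 (operand ≠ 0)
  (a ∧ ¬a) = min(0.25, 0) = 0
  ((¬a ⊃ b) ⊃ (a ∧ ¬a)): 1 > 0, so result = 0
  (¬((b ∨ b) ∨ (¬b ⊃ a)) ∧ ((¬a ⊃ b) ⊃ (a ∧ ¬a))) = min(0, 0) = 0
Checking all 25 assignments confirms none give a value below 0.00.

0.00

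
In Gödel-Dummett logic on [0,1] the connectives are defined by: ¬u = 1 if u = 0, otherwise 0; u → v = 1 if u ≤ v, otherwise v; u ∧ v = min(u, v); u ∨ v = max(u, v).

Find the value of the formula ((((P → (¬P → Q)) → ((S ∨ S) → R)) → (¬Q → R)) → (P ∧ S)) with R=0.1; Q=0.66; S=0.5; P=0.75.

¬P: Gödel ¬ of 0.75 = 0 (operand ≠ 0)
(¬P → Q): 0 ≤ 0.66, so result = 1
(P → (¬P → Q)): 0.75 ≤ 1, so result = 1
(S ∨ S) = max(0.5, 0.5) = 0.5
((S ∨ S) → R): 0.5 > 0.1, so result = 0.1
((P → (¬P → Q)) → ((S ∨ S) → R)): 1 > 0.1, so result = 0.1
¬Q: Gödel ¬ of 0.66 = 0 (operand ≠ 0)
(¬Q → R): 0 ≤ 0.1, so result = 1
(((P → (¬P → Q)) → ((S ∨ S) → R)) → (¬Q → R)): 0.1 ≤ 1, so result = 1
(P ∧ S) = min(0.75, 0.5) = 0.5
((((P → (¬P → Q)) → ((S ∨ S) → R)) → (¬Q → R)) → (P ∧ S)): 1 > 0.5, so result = 0.5

0.50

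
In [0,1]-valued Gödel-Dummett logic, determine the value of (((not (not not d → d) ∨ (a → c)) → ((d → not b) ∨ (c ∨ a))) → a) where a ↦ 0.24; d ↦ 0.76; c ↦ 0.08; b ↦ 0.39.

not d: Gödel ¬ of 0.76 = 0 (operand ≠ 0)
not not d: Gödel ¬ of 0 = 1 (operand is 0)
(not not d → d): 1 > 0.76, so result = 0.76
not (not not d → d): Gödel ¬ of 0.76 = 0 (operand ≠ 0)
(a → c): 0.24 > 0.08, so result = 0.08
(not (not not d → d) ∨ (a → c)) = max(0, 0.08) = 0.08
not b: Gödel ¬ of 0.39 = 0 (operand ≠ 0)
(d → not b): 0.76 > 0, so result = 0
(c ∨ a) = max(0.08, 0.24) = 0.24
((d → not b) ∨ (c ∨ a)) = max(0, 0.24) = 0.24
((not (not not d → d) ∨ (a → c)) → ((d → not b) ∨ (c ∨ a))): 0.08 ≤ 0.24, so result = 1
(((not (not not d → d) ∨ (a → c)) → ((d → not b) ∨ (c ∨ a))) → a): 1 > 0.24, so result = 0.24

0.24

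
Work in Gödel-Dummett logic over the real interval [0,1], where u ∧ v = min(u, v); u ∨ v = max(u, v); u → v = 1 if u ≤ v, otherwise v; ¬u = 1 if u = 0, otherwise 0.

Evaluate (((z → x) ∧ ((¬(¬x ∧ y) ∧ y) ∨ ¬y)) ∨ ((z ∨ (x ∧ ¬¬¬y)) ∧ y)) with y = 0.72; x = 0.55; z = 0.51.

(z → x): 0.51 ≤ 0.55, so result = 1
¬x: Gödel ¬ of 0.55 = 0 (operand ≠ 0)
(¬x ∧ y) = min(0, 0.72) = 0
¬(¬x ∧ y): Gödel ¬ of 0 = 1 (operand is 0)
(¬(¬x ∧ y) ∧ y) = min(1, 0.72) = 0.72
¬y: Gödel ¬ of 0.72 = 0 (operand ≠ 0)
((¬(¬x ∧ y) ∧ y) ∨ ¬y) = max(0.72, 0) = 0.72
((z → x) ∧ ((¬(¬x ∧ y) ∧ y) ∨ ¬y)) = min(1, 0.72) = 0.72
¬y: Gödel ¬ of 0.72 = 0 (operand ≠ 0)
¬¬y: Gödel ¬ of 0 = 1 (operand is 0)
¬¬¬y: Gödel ¬ of 1 = 0 (operand ≠ 0)
(x ∧ ¬¬¬y) = min(0.55, 0) = 0
(z ∨ (x ∧ ¬¬¬y)) = max(0.51, 0) = 0.51
((z ∨ (x ∧ ¬¬¬y)) ∧ y) = min(0.51, 0.72) = 0.51
(((z → x) ∧ ((¬(¬x ∧ y) ∧ y) ∨ ¬y)) ∨ ((z ∨ (x ∧ ¬¬¬y)) ∧ y)) = max(0.72, 0.51) = 0.72

0.72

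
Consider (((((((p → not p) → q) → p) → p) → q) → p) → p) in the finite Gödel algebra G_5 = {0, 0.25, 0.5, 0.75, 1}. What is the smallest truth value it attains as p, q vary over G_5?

The minimum is attained at p = 0.25, q = 0:
  not p: Gödel ¬ of 0.25 = 0 (operand ≠ 0)
  (p → not p): 0.25 > 0, so result = 0
  ((p → not p) → q): 0 ≤ 0, so result = 1
  (((p → not p) → q) → p): 1 > 0.25, so result = 0.25
  ((((p → not p) → q) → p) → p): 0.25 ≤ 0.25, so result = 1
  (((((p → not p) → q) → p) → p) → q): 1 > 0, so result = 0
  ((((((p → not p) → q) → p) → p) → q) → p): 0 ≤ 0.25, so result = 1
  (((((((p → not p) → q) → p) → p) → q) → p) → p): 1 > 0.25, so result = 0.25
Checking all 25 assignments confirms none give a value below 0.25.

0.25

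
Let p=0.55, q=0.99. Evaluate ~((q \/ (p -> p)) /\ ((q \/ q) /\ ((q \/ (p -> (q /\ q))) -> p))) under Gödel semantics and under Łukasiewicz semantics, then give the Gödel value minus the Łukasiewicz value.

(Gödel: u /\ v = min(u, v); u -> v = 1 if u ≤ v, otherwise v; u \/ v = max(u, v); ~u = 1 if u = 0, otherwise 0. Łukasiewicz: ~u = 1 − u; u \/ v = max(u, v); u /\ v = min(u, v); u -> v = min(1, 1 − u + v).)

-0.45

Gödel evaluation:
  (p -> p): 0.55 ≤ 0.55, so result = 1
  (q \/ (p -> p)) = max(0.99, 1) = 1
  (q \/ q) = max(0.99, 0.99) = 0.99
  (q /\ q) = min(0.99, 0.99) = 0.99
  (p -> (q /\ q)): 0.55 ≤ 0.99, so result = 1
  (q \/ (p -> (q /\ q))) = max(0.99, 1) = 1
  ((q \/ (p -> (q /\ q))) -> p): 1 > 0.55, so result = 0.55
  ((q \/ q) /\ ((q \/ (p -> (q /\ q))) -> p)) = min(0.99, 0.55) = 0.55
  ((q \/ (p -> p)) /\ ((q \/ q) /\ ((q \/ (p -> (q /\ q))) -> p))) = min(1, 0.55) = 0.55
  ~((q \/ (p -> p)) /\ ((q \/ q) /\ ((q \/ (p -> (q /\ q))) -> p))): Gödel ¬ of 0.55 = 0 (operand ≠ 0)
  Gödel value = 0
Łukasiewicz evaluation:
  (p -> p): min(1, 1 − 0.55 + 0.55) = 1
  (q \/ (p -> p)) = max(0.99, 1) = 1
  (q \/ q) = max(0.99, 0.99) = 0.99
  (q /\ q) = min(0.99, 0.99) = 0.99
  (p -> (q /\ q)): min(1, 1 − 0.55 + 0.99) = 1
  (q \/ (p -> (q /\ q))) = max(0.99, 1) = 1
  ((q \/ (p -> (q /\ q))) -> p): min(1, 1 − 1 + 0.55) = 0.55
  ((q \/ q) /\ ((q \/ (p -> (q /\ q))) -> p)) = min(0.99, 0.55) = 0.55
  ((q \/ (p -> p)) /\ ((q \/ q) /\ ((q \/ (p -> (q /\ q))) -> p))) = min(1, 0.55) = 0.55
  ~((q \/ (p -> p)) /\ ((q \/ q) /\ ((q \/ (p -> (q /\ q))) -> p))): Łukasiewicz ¬ gives 1 − 0.55 = 0.45
  Łukasiewicz value = 0.45
Difference: 0 − 0.45 = -0.45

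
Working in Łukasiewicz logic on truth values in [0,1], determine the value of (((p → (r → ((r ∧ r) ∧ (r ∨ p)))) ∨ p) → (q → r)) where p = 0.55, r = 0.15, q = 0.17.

0.98

(r ∧ r) = min(0.15, 0.15) = 0.15
(r ∨ p) = max(0.15, 0.55) = 0.55
((r ∧ r) ∧ (r ∨ p)) = min(0.15, 0.55) = 0.15
(r → ((r ∧ r) ∧ (r ∨ p))): min(1, 1 − 0.15 + 0.15) = 1
(p → (r → ((r ∧ r) ∧ (r ∨ p)))): min(1, 1 − 0.55 + 1) = 1
((p → (r → ((r ∧ r) ∧ (r ∨ p)))) ∨ p) = max(1, 0.55) = 1
(q → r): min(1, 1 − 0.17 + 0.15) = 0.98
(((p → (r → ((r ∧ r) ∧ (r ∨ p)))) ∨ p) → (q → r)): min(1, 1 − 1 + 0.98) = 0.98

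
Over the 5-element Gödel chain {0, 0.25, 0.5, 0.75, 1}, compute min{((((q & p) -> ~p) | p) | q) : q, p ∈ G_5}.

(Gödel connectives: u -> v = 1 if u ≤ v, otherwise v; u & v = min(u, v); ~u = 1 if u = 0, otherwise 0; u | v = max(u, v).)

The minimum is attained at q = 0.25, p = 0.25:
  (q & p) = min(0.25, 0.25) = 0.25
  ~p: Gödel ¬ of 0.25 = 0 (operand ≠ 0)
  ((q & p) -> ~p): 0.25 > 0, so result = 0
  (((q & p) -> ~p) | p) = max(0, 0.25) = 0.25
  ((((q & p) -> ~p) | p) | q) = max(0.25, 0.25) = 0.25
Checking all 25 assignments confirms none give a value below 0.25.

0.25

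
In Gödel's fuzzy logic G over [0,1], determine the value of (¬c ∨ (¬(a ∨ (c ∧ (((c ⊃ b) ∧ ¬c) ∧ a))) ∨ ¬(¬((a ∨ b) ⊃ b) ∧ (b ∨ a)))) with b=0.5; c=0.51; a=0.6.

¬c: Gödel ¬ of 0.51 = 0 (operand ≠ 0)
(c ⊃ b): 0.51 > 0.5, so result = 0.5
¬c: Gödel ¬ of 0.51 = 0 (operand ≠ 0)
((c ⊃ b) ∧ ¬c) = min(0.5, 0) = 0
(((c ⊃ b) ∧ ¬c) ∧ a) = min(0, 0.6) = 0
(c ∧ (((c ⊃ b) ∧ ¬c) ∧ a)) = min(0.51, 0) = 0
(a ∨ (c ∧ (((c ⊃ b) ∧ ¬c) ∧ a))) = max(0.6, 0) = 0.6
¬(a ∨ (c ∧ (((c ⊃ b) ∧ ¬c) ∧ a))): Gödel ¬ of 0.6 = 0 (operand ≠ 0)
(a ∨ b) = max(0.6, 0.5) = 0.6
((a ∨ b) ⊃ b): 0.6 > 0.5, so result = 0.5
¬((a ∨ b) ⊃ b): Gödel ¬ of 0.5 = 0 (operand ≠ 0)
(b ∨ a) = max(0.5, 0.6) = 0.6
(¬((a ∨ b) ⊃ b) ∧ (b ∨ a)) = min(0, 0.6) = 0
¬(¬((a ∨ b) ⊃ b) ∧ (b ∨ a)): Gödel ¬ of 0 = 1 (operand is 0)
(¬(a ∨ (c ∧ (((c ⊃ b) ∧ ¬c) ∧ a))) ∨ ¬(¬((a ∨ b) ⊃ b) ∧ (b ∨ a))) = max(0, 1) = 1
(¬c ∨ (¬(a ∨ (c ∧ (((c ⊃ b) ∧ ¬c) ∧ a))) ∨ ¬(¬((a ∨ b) ⊃ b) ∧ (b ∨ a)))) = max(0, 1) = 1

1.00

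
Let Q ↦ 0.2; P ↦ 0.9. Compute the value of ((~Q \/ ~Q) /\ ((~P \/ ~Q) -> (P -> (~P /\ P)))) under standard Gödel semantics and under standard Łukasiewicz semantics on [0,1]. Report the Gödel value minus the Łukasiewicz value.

-0.40

Gödel evaluation:
  ~Q: Gödel ¬ of 0.2 = 0 (operand ≠ 0)
  ~Q: Gödel ¬ of 0.2 = 0 (operand ≠ 0)
  (~Q \/ ~Q) = max(0, 0) = 0
  ~P: Gödel ¬ of 0.9 = 0 (operand ≠ 0)
  ~Q: Gödel ¬ of 0.2 = 0 (operand ≠ 0)
  (~P \/ ~Q) = max(0, 0) = 0
  ~P: Gödel ¬ of 0.9 = 0 (operand ≠ 0)
  (~P /\ P) = min(0, 0.9) = 0
  (P -> (~P /\ P)): 0.9 > 0, so result = 0
  ((~P \/ ~Q) -> (P -> (~P /\ P))): 0 ≤ 0, so result = 1
  ((~Q \/ ~Q) /\ ((~P \/ ~Q) -> (P -> (~P /\ P)))) = min(0, 1) = 0
  Gödel value = 0
Łukasiewicz evaluation:
  ~Q: Łukasiewicz ¬ gives 1 − 0.2 = 0.8
  ~Q: Łukasiewicz ¬ gives 1 − 0.2 = 0.8
  (~Q \/ ~Q) = max(0.8, 0.8) = 0.8
  ~P: Łukasiewicz ¬ gives 1 − 0.9 = 0.1
  ~Q: Łukasiewicz ¬ gives 1 − 0.2 = 0.8
  (~P \/ ~Q) = max(0.1, 0.8) = 0.8
  ~P: Łukasiewicz ¬ gives 1 − 0.9 = 0.1
  (~P /\ P) = min(0.1, 0.9) = 0.1
  (P -> (~P /\ P)): min(1, 1 − 0.9 + 0.1) = 0.2
  ((~P \/ ~Q) -> (P -> (~P /\ P))): min(1, 1 − 0.8 + 0.2) = 0.4
  ((~Q \/ ~Q) /\ ((~P \/ ~Q) -> (P -> (~P /\ P)))) = min(0.8, 0.4) = 0.4
  Łukasiewicz value = 0.4
Difference: 0 − 0.4 = -0.40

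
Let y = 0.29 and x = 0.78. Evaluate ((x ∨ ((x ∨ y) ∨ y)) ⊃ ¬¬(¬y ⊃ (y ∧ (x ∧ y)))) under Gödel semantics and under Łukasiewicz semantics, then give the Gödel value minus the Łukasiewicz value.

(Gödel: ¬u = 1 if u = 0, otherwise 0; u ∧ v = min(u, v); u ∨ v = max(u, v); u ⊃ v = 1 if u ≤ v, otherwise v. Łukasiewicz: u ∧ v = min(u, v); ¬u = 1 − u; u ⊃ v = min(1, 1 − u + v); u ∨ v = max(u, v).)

Gödel evaluation:
  (x ∨ y) = max(0.78, 0.29) = 0.78
  ((x ∨ y) ∨ y) = max(0.78, 0.29) = 0.78
  (x ∨ ((x ∨ y) ∨ y)) = max(0.78, 0.78) = 0.78
  ¬y: Gödel ¬ of 0.29 = 0 (operand ≠ 0)
  (x ∧ y) = min(0.78, 0.29) = 0.29
  (y ∧ (x ∧ y)) = min(0.29, 0.29) = 0.29
  (¬y ⊃ (y ∧ (x ∧ y))): 0 ≤ 0.29, so result = 1
  ¬(¬y ⊃ (y ∧ (x ∧ y))): Gödel ¬ of 1 = 0 (operand ≠ 0)
  ¬¬(¬y ⊃ (y ∧ (x ∧ y))): Gödel ¬ of 0 = 1 (operand is 0)
  ((x ∨ ((x ∨ y) ∨ y)) ⊃ ¬¬(¬y ⊃ (y ∧ (x ∧ y)))): 0.78 ≤ 1, so result = 1
  Gödel value = 1
Łukasiewicz evaluation:
  (x ∨ y) = max(0.78, 0.29) = 0.78
  ((x ∨ y) ∨ y) = max(0.78, 0.29) = 0.78
  (x ∨ ((x ∨ y) ∨ y)) = max(0.78, 0.78) = 0.78
  ¬y: Łukasiewicz ¬ gives 1 − 0.29 = 0.71
  (x ∧ y) = min(0.78, 0.29) = 0.29
  (y ∧ (x ∧ y)) = min(0.29, 0.29) = 0.29
  (¬y ⊃ (y ∧ (x ∧ y))): min(1, 1 − 0.71 + 0.29) = 0.58
  ¬(¬y ⊃ (y ∧ (x ∧ y))): Łukasiewicz ¬ gives 1 − 0.58 = 0.42
  ¬¬(¬y ⊃ (y ∧ (x ∧ y))): Łukasiewicz ¬ gives 1 − 0.42 = 0.58
  ((x ∨ ((x ∨ y) ∨ y)) ⊃ ¬¬(¬y ⊃ (y ∧ (x ∧ y)))): min(1, 1 − 0.78 + 0.58) = 0.8
  Łukasiewicz value = 0.8
Difference: 1 − 0.8 = 0.20

0.20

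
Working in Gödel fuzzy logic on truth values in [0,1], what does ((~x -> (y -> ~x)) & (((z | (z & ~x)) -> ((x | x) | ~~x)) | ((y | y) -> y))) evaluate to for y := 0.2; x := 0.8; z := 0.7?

~x: Gödel ¬ of 0.8 = 0 (operand ≠ 0)
~x: Gödel ¬ of 0.8 = 0 (operand ≠ 0)
(y -> ~x): 0.2 > 0, so result = 0
(~x -> (y -> ~x)): 0 ≤ 0, so result = 1
~x: Gödel ¬ of 0.8 = 0 (operand ≠ 0)
(z & ~x) = min(0.7, 0) = 0
(z | (z & ~x)) = max(0.7, 0) = 0.7
(x | x) = max(0.8, 0.8) = 0.8
~x: Gödel ¬ of 0.8 = 0 (operand ≠ 0)
~~x: Gödel ¬ of 0 = 1 (operand is 0)
((x | x) | ~~x) = max(0.8, 1) = 1
((z | (z & ~x)) -> ((x | x) | ~~x)): 0.7 ≤ 1, so result = 1
(y | y) = max(0.2, 0.2) = 0.2
((y | y) -> y): 0.2 ≤ 0.2, so result = 1
(((z | (z & ~x)) -> ((x | x) | ~~x)) | ((y | y) -> y)) = max(1, 1) = 1
((~x -> (y -> ~x)) & (((z | (z & ~x)) -> ((x | x) | ~~x)) | ((y | y) -> y))) = min(1, 1) = 1

1.00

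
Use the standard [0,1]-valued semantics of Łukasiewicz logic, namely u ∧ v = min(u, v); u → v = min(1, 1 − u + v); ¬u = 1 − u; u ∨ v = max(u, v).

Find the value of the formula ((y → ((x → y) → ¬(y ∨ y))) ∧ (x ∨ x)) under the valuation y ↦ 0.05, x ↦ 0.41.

(x → y): min(1, 1 − 0.41 + 0.05) = 0.64
(y ∨ y) = max(0.05, 0.05) = 0.05
¬(y ∨ y): Łukasiewicz ¬ gives 1 − 0.05 = 0.95
((x → y) → ¬(y ∨ y)): min(1, 1 − 0.64 + 0.95) = 1
(y → ((x → y) → ¬(y ∨ y))): min(1, 1 − 0.05 + 1) = 1
(x ∨ x) = max(0.41, 0.41) = 0.41
((y → ((x → y) → ¬(y ∨ y))) ∧ (x ∨ x)) = min(1, 0.41) = 0.41

0.41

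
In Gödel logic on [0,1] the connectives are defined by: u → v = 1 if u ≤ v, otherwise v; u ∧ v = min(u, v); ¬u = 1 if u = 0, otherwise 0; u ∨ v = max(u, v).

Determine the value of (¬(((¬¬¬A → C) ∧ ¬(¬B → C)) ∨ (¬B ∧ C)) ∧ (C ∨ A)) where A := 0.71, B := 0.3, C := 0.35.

0.71

¬A: Gödel ¬ of 0.71 = 0 (operand ≠ 0)
¬¬A: Gödel ¬ of 0 = 1 (operand is 0)
¬¬¬A: Gödel ¬ of 1 = 0 (operand ≠ 0)
(¬¬¬A → C): 0 ≤ 0.35, so result = 1
¬B: Gödel ¬ of 0.3 = 0 (operand ≠ 0)
(¬B → C): 0 ≤ 0.35, so result = 1
¬(¬B → C): Gödel ¬ of 1 = 0 (operand ≠ 0)
((¬¬¬A → C) ∧ ¬(¬B → C)) = min(1, 0) = 0
¬B: Gödel ¬ of 0.3 = 0 (operand ≠ 0)
(¬B ∧ C) = min(0, 0.35) = 0
(((¬¬¬A → C) ∧ ¬(¬B → C)) ∨ (¬B ∧ C)) = max(0, 0) = 0
¬(((¬¬¬A → C) ∧ ¬(¬B → C)) ∨ (¬B ∧ C)): Gödel ¬ of 0 = 1 (operand is 0)
(C ∨ A) = max(0.35, 0.71) = 0.71
(¬(((¬¬¬A → C) ∧ ¬(¬B → C)) ∨ (¬B ∧ C)) ∧ (C ∨ A)) = min(1, 0.71) = 0.71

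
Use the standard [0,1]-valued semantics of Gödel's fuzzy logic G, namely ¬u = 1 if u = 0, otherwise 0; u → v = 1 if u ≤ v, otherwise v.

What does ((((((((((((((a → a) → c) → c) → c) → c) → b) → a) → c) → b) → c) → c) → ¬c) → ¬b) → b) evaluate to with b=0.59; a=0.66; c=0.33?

(a → a): 0.66 ≤ 0.66, so result = 1
((a → a) → c): 1 > 0.33, so result = 0.33
(((a → a) → c) → c): 0.33 ≤ 0.33, so result = 1
((((a → a) → c) → c) → c): 1 > 0.33, so result = 0.33
(((((a → a) → c) → c) → c) → c): 0.33 ≤ 0.33, so result = 1
((((((a → a) → c) → c) → c) → c) → b): 1 > 0.59, so result = 0.59
(((((((a → a) → c) → c) → c) → c) → b) → a): 0.59 ≤ 0.66, so result = 1
((((((((a → a) → c) → c) → c) → c) → b) → a) → c): 1 > 0.33, so result = 0.33
(((((((((a → a) → c) → c) → c) → c) → b) → a) → c) → b): 0.33 ≤ 0.59, so result = 1
((((((((((a → a) → c) → c) → c) → c) → b) → a) → c) → b) → c): 1 > 0.33, so result = 0.33
(((((((((((a → a) → c) → c) → c) → c) → b) → a) → c) → b) → c) → c): 0.33 ≤ 0.33, so result = 1
¬c: Gödel ¬ of 0.33 = 0 (operand ≠ 0)
((((((((((((a → a) → c) → c) → c) → c) → b) → a) → c) → b) → c) → c) → ¬c): 1 > 0, so result = 0
¬b: Gödel ¬ of 0.59 = 0 (operand ≠ 0)
(((((((((((((a → a) → c) → c) → c) → c) → b) → a) → c) → b) → c) → c) → ¬c) → ¬b): 0 ≤ 0, so result = 1
((((((((((((((a → a) → c) → c) → c) → c) → b) → a) → c) → b) → c) → c) → ¬c) → ¬b) → b): 1 > 0.59, so result = 0.59

0.59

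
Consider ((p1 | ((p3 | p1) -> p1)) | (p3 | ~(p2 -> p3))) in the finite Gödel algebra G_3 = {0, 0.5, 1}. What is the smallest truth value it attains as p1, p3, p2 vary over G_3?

The minimum is attained at p1 = 0, p3 = 0.5, p2 = 0:
  (p3 | p1) = max(0.5, 0) = 0.5
  ((p3 | p1) -> p1): 0.5 > 0, so result = 0
  (p1 | ((p3 | p1) -> p1)) = max(0, 0) = 0
  (p2 -> p3): 0 ≤ 0.5, so result = 1
  ~(p2 -> p3): Gödel ¬ of 1 = 0 (operand ≠ 0)
  (p3 | ~(p2 -> p3)) = max(0.5, 0) = 0.5
  ((p1 | ((p3 | p1) -> p1)) | (p3 | ~(p2 -> p3))) = max(0, 0.5) = 0.5
Checking all 27 assignments confirms none give a value below 0.50.

0.50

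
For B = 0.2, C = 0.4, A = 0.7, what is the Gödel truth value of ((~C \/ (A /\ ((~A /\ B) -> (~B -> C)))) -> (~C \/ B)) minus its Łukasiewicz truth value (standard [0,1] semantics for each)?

Gödel evaluation:
  ~C: Gödel ¬ of 0.4 = 0 (operand ≠ 0)
  ~A: Gödel ¬ of 0.7 = 0 (operand ≠ 0)
  (~A /\ B) = min(0, 0.2) = 0
  ~B: Gödel ¬ of 0.2 = 0 (operand ≠ 0)
  (~B -> C): 0 ≤ 0.4, so result = 1
  ((~A /\ B) -> (~B -> C)): 0 ≤ 1, so result = 1
  (A /\ ((~A /\ B) -> (~B -> C))) = min(0.7, 1) = 0.7
  (~C \/ (A /\ ((~A /\ B) -> (~B -> C)))) = max(0, 0.7) = 0.7
  ~C: Gödel ¬ of 0.4 = 0 (operand ≠ 0)
  (~C \/ B) = max(0, 0.2) = 0.2
  ((~C \/ (A /\ ((~A /\ B) -> (~B -> C)))) -> (~C \/ B)): 0.7 > 0.2, so result = 0.2
  Gödel value = 0.2
Łukasiewicz evaluation:
  ~C: Łukasiewicz ¬ gives 1 − 0.4 = 0.6
  ~A: Łukasiewicz ¬ gives 1 − 0.7 = 0.3
  (~A /\ B) = min(0.3, 0.2) = 0.2
  ~B: Łukasiewicz ¬ gives 1 − 0.2 = 0.8
  (~B -> C): min(1, 1 − 0.8 + 0.4) = 0.6
  ((~A /\ B) -> (~B -> C)): min(1, 1 − 0.2 + 0.6) = 1
  (A /\ ((~A /\ B) -> (~B -> C))) = min(0.7, 1) = 0.7
  (~C \/ (A /\ ((~A /\ B) -> (~B -> C)))) = max(0.6, 0.7) = 0.7
  ~C: Łukasiewicz ¬ gives 1 − 0.4 = 0.6
  (~C \/ B) = max(0.6, 0.2) = 0.6
  ((~C \/ (A /\ ((~A /\ B) -> (~B -> C)))) -> (~C \/ B)): min(1, 1 − 0.7 + 0.6) = 0.9
  Łukasiewicz value = 0.9
Difference: 0.2 − 0.9 = -0.70

-0.70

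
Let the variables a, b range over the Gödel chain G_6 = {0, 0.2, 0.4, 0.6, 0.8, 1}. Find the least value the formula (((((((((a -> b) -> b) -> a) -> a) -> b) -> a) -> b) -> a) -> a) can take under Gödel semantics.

The minimum is attained at a = 0.2, b = 0:
  (a -> b): 0.2 > 0, so result = 0
  ((a -> b) -> b): 0 ≤ 0, so result = 1
  (((a -> b) -> b) -> a): 1 > 0.2, so result = 0.2
  ((((a -> b) -> b) -> a) -> a): 0.2 ≤ 0.2, so result = 1
  (((((a -> b) -> b) -> a) -> a) -> b): 1 > 0, so result = 0
  ((((((a -> b) -> b) -> a) -> a) -> b) -> a): 0 ≤ 0.2, so result = 1
  (((((((a -> b) -> b) -> a) -> a) -> b) -> a) -> b): 1 > 0, so result = 0
  ((((((((a -> b) -> b) -> a) -> a) -> b) -> a) -> b) -> a): 0 ≤ 0.2, so result = 1
  (((((((((a -> b) -> b) -> a) -> a) -> b) -> a) -> b) -> a) -> a): 1 > 0.2, so result = 0.2
Checking all 36 assignments confirms none give a value below 0.20.

0.20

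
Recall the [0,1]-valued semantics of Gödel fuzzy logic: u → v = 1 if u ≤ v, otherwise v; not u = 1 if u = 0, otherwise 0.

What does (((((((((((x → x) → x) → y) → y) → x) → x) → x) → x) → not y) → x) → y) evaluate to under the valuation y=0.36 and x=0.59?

0.36

(x → x): 0.59 ≤ 0.59, so result = 1
((x → x) → x): 1 > 0.59, so result = 0.59
(((x → x) → x) → y): 0.59 > 0.36, so result = 0.36
((((x → x) → x) → y) → y): 0.36 ≤ 0.36, so result = 1
(((((x → x) → x) → y) → y) → x): 1 > 0.59, so result = 0.59
((((((x → x) → x) → y) → y) → x) → x): 0.59 ≤ 0.59, so result = 1
(((((((x → x) → x) → y) → y) → x) → x) → x): 1 > 0.59, so result = 0.59
((((((((x → x) → x) → y) → y) → x) → x) → x) → x): 0.59 ≤ 0.59, so result = 1
not y: Gödel ¬ of 0.36 = 0 (operand ≠ 0)
(((((((((x → x) → x) → y) → y) → x) → x) → x) → x) → not y): 1 > 0, so result = 0
((((((((((x → x) → x) → y) → y) → x) → x) → x) → x) → not y) → x): 0 ≤ 0.59, so result = 1
(((((((((((x → x) → x) → y) → y) → x) → x) → x) → x) → not y) → x) → y): 1 > 0.36, so result = 0.36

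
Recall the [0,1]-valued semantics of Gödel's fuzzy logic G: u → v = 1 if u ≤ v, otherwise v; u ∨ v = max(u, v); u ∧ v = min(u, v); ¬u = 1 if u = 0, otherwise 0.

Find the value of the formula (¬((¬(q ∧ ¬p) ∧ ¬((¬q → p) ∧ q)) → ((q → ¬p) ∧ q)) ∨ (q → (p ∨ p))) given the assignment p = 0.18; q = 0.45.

¬p: Gödel ¬ of 0.18 = 0 (operand ≠ 0)
(q ∧ ¬p) = min(0.45, 0) = 0
¬(q ∧ ¬p): Gödel ¬ of 0 = 1 (operand is 0)
¬q: Gödel ¬ of 0.45 = 0 (operand ≠ 0)
(¬q → p): 0 ≤ 0.18, so result = 1
((¬q → p) ∧ q) = min(1, 0.45) = 0.45
¬((¬q → p) ∧ q): Gödel ¬ of 0.45 = 0 (operand ≠ 0)
(¬(q ∧ ¬p) ∧ ¬((¬q → p) ∧ q)) = min(1, 0) = 0
¬p: Gödel ¬ of 0.18 = 0 (operand ≠ 0)
(q → ¬p): 0.45 > 0, so result = 0
((q → ¬p) ∧ q) = min(0, 0.45) = 0
((¬(q ∧ ¬p) ∧ ¬((¬q → p) ∧ q)) → ((q → ¬p) ∧ q)): 0 ≤ 0, so result = 1
¬((¬(q ∧ ¬p) ∧ ¬((¬q → p) ∧ q)) → ((q → ¬p) ∧ q)): Gödel ¬ of 1 = 0 (operand ≠ 0)
(p ∨ p) = max(0.18, 0.18) = 0.18
(q → (p ∨ p)): 0.45 > 0.18, so result = 0.18
(¬((¬(q ∧ ¬p) ∧ ¬((¬q → p) ∧ q)) → ((q → ¬p) ∧ q)) ∨ (q → (p ∨ p))) = max(0, 0.18) = 0.18

0.18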